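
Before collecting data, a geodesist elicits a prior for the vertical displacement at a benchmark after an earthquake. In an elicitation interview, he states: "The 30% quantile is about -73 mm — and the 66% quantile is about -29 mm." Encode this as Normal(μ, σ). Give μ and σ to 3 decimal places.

μ = -48.371, σ = 46.965

For Normal(μ,σ), the p-quantile is μ + z_p·σ. Here z_{0.3} = -0.5244, z_{0.66} = 0.4125.
So -73 = μ − 0.5244σ and -29 = μ + 0.4125σ.
Subtracting: σ = (-29 − -73)/(0.4125 − (-0.5244)) = 46.965.
Then μ = -73 − (-0.5244)·46.965 = -48.371.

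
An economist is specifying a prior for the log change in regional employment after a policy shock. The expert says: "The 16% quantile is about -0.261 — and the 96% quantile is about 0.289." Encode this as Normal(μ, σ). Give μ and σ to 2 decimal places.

For Normal(μ,σ), the p-quantile is μ + z_p·σ. Here z_{0.16} = -0.9945, z_{0.96} = 1.751.
So -0.261 = μ − 0.9945σ and 0.289 = μ + 1.751σ.
Subtracting: σ = (0.289 − -0.261)/(1.751 − (-0.9945)) = 0.20.
Then μ = -0.261 − (-0.9945)·0.20 = -0.06.

μ = -0.06, σ = 0.20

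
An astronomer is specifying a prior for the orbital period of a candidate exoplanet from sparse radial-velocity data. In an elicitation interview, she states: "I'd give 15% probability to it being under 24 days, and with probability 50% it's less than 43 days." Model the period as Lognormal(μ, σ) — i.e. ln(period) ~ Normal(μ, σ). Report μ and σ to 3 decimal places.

μ ≈ 3.761, σ ≈ 0.563

If T ~ Lognormal(μ,σ) then ln T ~ Normal(μ,σ), so the p-quantile of ln T is μ + z_p·σ.
ln(24) = 3.178 and ln(43) = 3.761; z_{0.15} = -1.036, z_{0.5} = 0.
σ = (3.761 − 3.178)/(0 − (-1.036)) = 0.563.
μ = 3.178 − (-1.036)·0.563 = 3.761.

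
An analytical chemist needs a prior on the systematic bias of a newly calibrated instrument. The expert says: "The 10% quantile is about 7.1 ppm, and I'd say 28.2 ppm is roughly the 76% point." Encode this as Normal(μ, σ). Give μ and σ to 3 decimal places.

The p-quantile of Normal(μ,σ) is μ + z_p·σ, with z_{0.1} = -1.282 and z_{0.76} = 0.7063.
Eliminate σ: μ = (z₂·x₁ − z₁·x₂)/(z₂ − z₁) = (0.7063·7.1 − (-1.282)·28.2)/1.988 = 20.703.
Then σ = (x₂ − x₁)/(z₂ − z₁) = (28.2 − 7.1)/1.988 = 10.614.

μ = 20.703, σ = 10.614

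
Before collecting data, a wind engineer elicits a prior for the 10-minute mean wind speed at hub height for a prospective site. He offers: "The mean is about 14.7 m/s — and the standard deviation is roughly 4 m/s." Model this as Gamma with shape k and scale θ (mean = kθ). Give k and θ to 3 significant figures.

For Gamma(k, scale θ): mean = kθ, variance = kθ², so CV = 1/√k.
CV = SD/mean = 4/14.7 = 0.2721, hence k = 1/CV² = 13.5.
Then θ = mean/k = 14.7/13.5 = 1.09.

k ≈ 13.5, θ ≈ 1.09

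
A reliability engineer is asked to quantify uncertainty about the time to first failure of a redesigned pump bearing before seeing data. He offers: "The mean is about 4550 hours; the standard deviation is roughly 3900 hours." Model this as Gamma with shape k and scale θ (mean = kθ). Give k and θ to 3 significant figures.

For Gamma(k, scale θ): mean = kθ, variance = kθ², so CV = 1/√k.
CV = SD/mean = 3900/4550 = 0.8571, hence k = 1/CV² = 1.36.
Then θ = mean/k = 4550/1.36 = 3340.

k ≈ 1.36, θ ≈ 3340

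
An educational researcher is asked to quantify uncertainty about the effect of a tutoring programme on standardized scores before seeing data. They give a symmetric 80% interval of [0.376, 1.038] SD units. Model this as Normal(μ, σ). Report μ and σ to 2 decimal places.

μ = 0.71, σ = 0.26

A symmetric 80% interval runs μ ± z·σ with z = 1.282.
Half-width = 0.331, so σ = 0.331/1.282 = 0.26.
μ is the interval midpoint, 0.71.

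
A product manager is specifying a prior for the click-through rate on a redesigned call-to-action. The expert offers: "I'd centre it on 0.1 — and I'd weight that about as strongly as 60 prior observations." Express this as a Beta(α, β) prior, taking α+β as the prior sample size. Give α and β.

Under the effective-sample-size interpretation, Beta(α, β) has prior mean α/(α+β) and prior sample size α+β.
So α+β = 60 and α/(α+β) = 0.1, giving α = 0.1·60 = 6 and β = 60 − 6 = 54.

α = 6, β = 54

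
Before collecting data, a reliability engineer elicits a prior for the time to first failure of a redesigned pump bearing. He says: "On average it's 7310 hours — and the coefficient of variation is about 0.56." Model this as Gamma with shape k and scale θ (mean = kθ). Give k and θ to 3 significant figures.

k ≈ 3.19, θ ≈ 2290

For Gamma(k, scale θ): mean = kθ, variance = kθ², so CV = 1/√k.
CV = 0.56, hence k = 1/CV² = 3.19.
Then θ = mean/k = 7310/3.19 = 2290.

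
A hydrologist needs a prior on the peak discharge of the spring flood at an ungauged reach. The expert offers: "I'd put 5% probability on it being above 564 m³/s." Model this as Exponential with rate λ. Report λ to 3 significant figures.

λ ≈ 0.00531

P(T > 564.0) = e^(−λ·564.0) = 0.05, so λ = −ln(0.05)/564.0 = 0.00531.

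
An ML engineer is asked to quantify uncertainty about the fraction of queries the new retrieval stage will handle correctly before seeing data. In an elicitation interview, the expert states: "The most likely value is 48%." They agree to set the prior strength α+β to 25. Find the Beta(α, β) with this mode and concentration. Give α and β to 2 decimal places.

For α,β > 1 the Beta mode is (α−1)/(α+β−2). With α+β = 25, the mode is (α−1)/23.
Set (α−1)/23 = 0.48 → α = 1 + 0.48·23 = 12.04.
β = 25 − α = 12.96.

α = 12.04, β = 12.96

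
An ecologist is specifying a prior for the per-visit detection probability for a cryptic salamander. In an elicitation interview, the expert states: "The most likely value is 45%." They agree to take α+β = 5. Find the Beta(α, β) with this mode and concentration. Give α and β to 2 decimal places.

α = 2.35, β = 2.65

For α,β > 1 the Beta mode is (α−1)/(α+β−2). With α+β = 5, the mode is (α−1)/3.
Set (α−1)/3 = 0.45 → α = 1 + 0.45·3 = 2.35.
β = 5 − α = 2.65.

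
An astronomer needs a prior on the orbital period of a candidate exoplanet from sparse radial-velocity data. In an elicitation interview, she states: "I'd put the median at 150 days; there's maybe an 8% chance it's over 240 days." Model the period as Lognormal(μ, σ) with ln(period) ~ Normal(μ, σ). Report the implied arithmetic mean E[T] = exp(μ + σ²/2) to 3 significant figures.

E[T] ≈ 159 days

If T ~ Lognormal(μ,σ) then ln T ~ Normal(μ,σ), so the p-quantile of ln T is μ + z_p·σ.
ln(150) = 5.011 and ln(240) = 5.481; z_{0.5} = 0, z_{0.92} = 1.405.
σ = (5.481 − 5.011)/(1.405 − (0)) = 0.335.
μ = 5.011 − (0)·0.335 = 5.011.
E[T] = exp(μ + σ²/2) = exp(5.011 + 0.0559) = 159 days.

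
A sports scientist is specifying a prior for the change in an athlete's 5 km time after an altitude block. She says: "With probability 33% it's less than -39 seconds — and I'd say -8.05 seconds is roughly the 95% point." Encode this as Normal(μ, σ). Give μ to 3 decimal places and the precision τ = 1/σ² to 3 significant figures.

μ = -32.469, τ = 0.00454

The p-quantile of Normal(μ,σ) is μ + z_p·σ, with z_{0.33} = -0.4399 and z_{0.95} = 1.645.
Eliminate σ: μ = (z₂·x₁ − z₁·x₂)/(z₂ − z₁) = (1.645·-39 − (-0.4399)·-8.05)/2.085 = -32.469.
Then σ = (x₂ − x₁)/(z₂ − z₁) = (-8.05 − -39)/2.085 = 14.846.
Precision τ = 1/σ² = 1/14.85² = 0.00454.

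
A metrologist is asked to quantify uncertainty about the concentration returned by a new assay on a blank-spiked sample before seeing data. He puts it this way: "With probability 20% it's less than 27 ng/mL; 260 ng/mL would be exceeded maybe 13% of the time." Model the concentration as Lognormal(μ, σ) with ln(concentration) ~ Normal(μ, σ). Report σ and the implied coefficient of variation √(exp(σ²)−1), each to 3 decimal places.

σ ≈ 1.151, CV ≈ 1.661

If T ~ Lognormal(μ,σ) then ln T ~ Normal(μ,σ), so the p-quantile of ln T is μ + z_p·σ.
ln(27) = 3.296 and ln(260) = 5.561; z_{0.2} = -0.8416, z_{0.87} = 1.126.
σ = (5.561 − 3.296)/(1.126 − (-0.8416)) = 1.151.
μ = 3.296 − (-0.8416)·1.151 = 4.264.
CV = √(exp(σ²)−1) = √(exp(1.3244)−1) = 1.661.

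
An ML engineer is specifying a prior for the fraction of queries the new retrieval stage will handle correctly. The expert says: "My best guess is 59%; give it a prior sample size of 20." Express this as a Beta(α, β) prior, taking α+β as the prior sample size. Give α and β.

Under the effective-sample-size interpretation, Beta(α, β) has prior mean α/(α+β) and prior sample size α+β.
So α+β = 20 and α/(α+β) = 0.59, giving α = 0.59·20 = 11.8 and β = 20 − 11.8 = 8.2.

α = 11.8, β = 8.2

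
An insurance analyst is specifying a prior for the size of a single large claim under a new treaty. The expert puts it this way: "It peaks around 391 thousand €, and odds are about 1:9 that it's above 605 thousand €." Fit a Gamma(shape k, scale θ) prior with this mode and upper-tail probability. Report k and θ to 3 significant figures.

k ≈ 10.8, θ ≈ 39.9

Gamma(k,θ) with k>1 has mode (k−1)θ, so θ = 391/(k−1).
Need P(X < 605) = 0.9 with θ tied to k this way. Start at k = 2, θ = 391: P(X<605) ≈ 0.458.
Too low — raise k to concentrate. Iterating converges to k ≈ 10.8.
Then θ = 391/(10.8−1) ≈ 39.9.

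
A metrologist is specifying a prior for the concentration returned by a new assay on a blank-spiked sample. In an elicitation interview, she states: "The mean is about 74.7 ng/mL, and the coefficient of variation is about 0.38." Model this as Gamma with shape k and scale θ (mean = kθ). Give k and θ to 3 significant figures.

k ≈ 6.93, θ ≈ 10.8

For Gamma(k, scale θ): mean = kθ, variance = kθ², so CV = 1/√k.
CV = 0.38, hence k = 1/CV² = 6.93.
Then θ = mean/k = 74.7/6.93 = 10.8.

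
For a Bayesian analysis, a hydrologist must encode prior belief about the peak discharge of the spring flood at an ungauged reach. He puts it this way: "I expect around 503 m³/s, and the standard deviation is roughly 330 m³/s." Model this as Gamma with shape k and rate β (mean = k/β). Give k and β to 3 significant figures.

k ≈ 2.32, β ≈ 0.00462

For Gamma(k, rate β): mean = k/β, variance = k/β², so CV = 1/√k.
CV = SD/mean = 330/503 = 0.6561, hence k = 1/CV² = 2.32.
Then β = k/mean = 2.32/503 = 0.00462.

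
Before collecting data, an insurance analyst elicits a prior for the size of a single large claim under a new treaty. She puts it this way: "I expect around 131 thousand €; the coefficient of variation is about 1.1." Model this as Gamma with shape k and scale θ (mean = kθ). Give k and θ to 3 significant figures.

For Gamma(k, scale θ): mean = kθ, variance = kθ², so CV = 1/√k.
CV = 1.1, hence k = 1/CV² = 0.826.
Then θ = mean/k = 131/0.826 = 159.

k ≈ 0.826, θ ≈ 159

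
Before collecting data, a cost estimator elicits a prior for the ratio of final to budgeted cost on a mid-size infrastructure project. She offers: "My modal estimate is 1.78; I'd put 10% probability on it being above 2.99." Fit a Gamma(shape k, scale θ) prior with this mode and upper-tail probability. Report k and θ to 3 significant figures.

Gamma(k,θ) with k>1 has mode (k−1)θ, so θ = 1.78/(k−1).
Need P(X < 2.99) = 0.9 with θ tied to k this way. Start at k = 2, θ = 1.78: P(X<2.99) ≈ 0.500.
Too low — raise k to concentrate. Iterating converges to k ≈ 8.03.
Then θ = 1.78/(8.03−1) ≈ 0.253.

k ≈ 8.03, θ ≈ 0.253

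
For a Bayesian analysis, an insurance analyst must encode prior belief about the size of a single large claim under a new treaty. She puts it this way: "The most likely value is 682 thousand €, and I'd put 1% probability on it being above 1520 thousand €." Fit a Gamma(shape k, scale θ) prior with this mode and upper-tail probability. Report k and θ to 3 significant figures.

Gamma(k,θ) with k>1 has mode (k−1)θ, so θ = 682/(k−1).
Need P(X < 1520) = 0.99 with θ tied to k this way. Start at k = 2, θ = 682: P(X<1520) ≈ 0.652.
Too low — raise k to concentrate. Iterating converges to k ≈ 8.49.
Then θ = 682/(8.49−1) ≈ 91.1.

k ≈ 8.49, θ ≈ 91.1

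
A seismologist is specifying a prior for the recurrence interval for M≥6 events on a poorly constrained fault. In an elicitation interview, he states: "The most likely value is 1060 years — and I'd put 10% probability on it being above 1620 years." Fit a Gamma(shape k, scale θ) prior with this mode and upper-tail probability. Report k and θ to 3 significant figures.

k ≈ 11.4, θ ≈ 102

Gamma(k,θ) with k>1 has mode (k−1)θ, so θ = 1060/(k−1).
Need P(X < 1620) = 0.9 with θ tied to k this way. Start at k = 2, θ = 1060: P(X<1620) ≈ 0.452.
Too low — raise k to concentrate. Iterating converges to k ≈ 11.4.
Then θ = 1060/(11.4−1) ≈ 102.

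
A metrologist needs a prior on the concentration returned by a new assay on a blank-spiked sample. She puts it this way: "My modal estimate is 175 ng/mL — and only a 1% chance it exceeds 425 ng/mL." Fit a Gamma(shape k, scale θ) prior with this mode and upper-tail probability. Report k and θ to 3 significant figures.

k ≈ 7, θ ≈ 29.2

Gamma(k,θ) with k>1 has mode (k−1)θ, so θ = 175/(k−1).
Need P(X < 425) = 0.99 with θ tied to k this way. Start at k = 2, θ = 175: P(X<425) ≈ 0.698.
Too low — raise k to concentrate. Iterating converges to k ≈ 7.
Then θ = 175/(7−1) ≈ 29.2.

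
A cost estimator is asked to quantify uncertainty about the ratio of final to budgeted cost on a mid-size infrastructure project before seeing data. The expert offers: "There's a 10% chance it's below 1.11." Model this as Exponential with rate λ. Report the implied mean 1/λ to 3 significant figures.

mean ≈ 10.5

P(T < 1.11) = 1 − e^(−λ·1.11) = 0.1, so λ = −ln(1−0.1)/1.11 = −ln(0.9)/1.11 = 0.0949.
Mean = 1/λ = 10.5.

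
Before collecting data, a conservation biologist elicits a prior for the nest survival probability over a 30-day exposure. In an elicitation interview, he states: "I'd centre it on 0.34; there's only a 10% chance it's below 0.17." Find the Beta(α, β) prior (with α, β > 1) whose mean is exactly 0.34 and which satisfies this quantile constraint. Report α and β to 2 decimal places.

With mean 0.34 fixed, write α = 0.34s, β = 0.66s where s = α+β.
Need P(θ < 0.17) = 0.1 under Beta(0.34s, 0.66s). Normal approximation: (q−m)/√(m(1−m)/s) ≈ z_{0.1} = -1.28, so s ≈ 0.34·0.66·(-1.28)²/(0.17−0.34)² = 12.8.
At s = 12.8: P(θ<0.17) ≈ 0.085. Adjusting to match 0.1 gives s ≈ 11.28.
So α = 0.34·11.28 ≈ 3.83, β = 0.66·11.28 ≈ 7.44.

α ≈ 3.83, β ≈ 7.44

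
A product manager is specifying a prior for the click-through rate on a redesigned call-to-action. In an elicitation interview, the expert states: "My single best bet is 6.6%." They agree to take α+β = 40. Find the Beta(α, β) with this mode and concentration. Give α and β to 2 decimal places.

For α,β > 1 the Beta mode is (α−1)/(α+β−2). With α+β = 40, the mode is (α−1)/38.
Set (α−1)/38 = 0.066 → α = 1 + 0.066·38 = 3.51.
β = 40 − α = 36.49.

α = 3.51, β = 36.49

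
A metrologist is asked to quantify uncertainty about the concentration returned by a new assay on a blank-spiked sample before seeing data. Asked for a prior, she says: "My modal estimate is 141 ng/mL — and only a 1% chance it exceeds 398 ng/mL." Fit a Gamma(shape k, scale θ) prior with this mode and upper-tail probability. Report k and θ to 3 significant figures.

Gamma(k,θ) with k>1 has mode (k−1)θ, so θ = 141/(k−1).
Need P(X < 398) = 0.99 with θ tied to k this way. Start at k = 2, θ = 141: P(X<398) ≈ 0.773.
Too low — raise k to concentrate. Iterating converges to k ≈ 5.24.
Then θ = 141/(5.24−1) ≈ 33.2.

k ≈ 5.24, θ ≈ 33.2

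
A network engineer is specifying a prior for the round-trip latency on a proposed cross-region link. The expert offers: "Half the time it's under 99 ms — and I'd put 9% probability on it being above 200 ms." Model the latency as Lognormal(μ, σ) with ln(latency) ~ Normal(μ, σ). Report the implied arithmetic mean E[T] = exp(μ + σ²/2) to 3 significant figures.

If T ~ Lognormal(μ,σ) then ln T ~ Normal(μ,σ), so the p-quantile of ln T is μ + z_p·σ.
ln(99) = 4.595 and ln(200) = 5.298; z_{0.5} = 0, z_{0.91} = 1.341.
σ = (5.298 − 4.595)/(1.341 − (0)) = 0.524.
μ = 4.595 − (0)·0.524 = 4.595.
E[T] = exp(μ + σ²/2) = exp(4.595 + 0.1375) = 114 ms.

E[T] ≈ 114 ms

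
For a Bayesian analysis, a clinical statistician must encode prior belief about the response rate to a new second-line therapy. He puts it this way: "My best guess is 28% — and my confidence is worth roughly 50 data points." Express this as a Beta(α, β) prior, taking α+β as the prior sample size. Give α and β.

α = 14, β = 36

Under the effective-sample-size interpretation, Beta(α, β) has prior mean α/(α+β) and prior sample size α+β.
So α+β = 50 and α/(α+β) = 0.28, giving α = 0.28·50 = 14 and β = 50 − 14 = 36.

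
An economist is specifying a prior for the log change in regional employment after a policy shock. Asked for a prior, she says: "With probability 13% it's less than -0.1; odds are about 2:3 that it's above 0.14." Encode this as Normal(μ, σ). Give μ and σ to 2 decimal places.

μ = 0.10, σ = 0.17

For Normal(μ,σ), the p-quantile is μ + z_p·σ. Here z_{0.13} = -1.126, z_{0.6} = 0.2533.
So -0.1 = μ − 1.126σ and 0.14 = μ + 0.2533σ.
Subtracting: σ = (0.14 − -0.1)/(0.2533 − (-1.126)) = 0.17.
Then μ = -0.1 − (-1.126)·0.17 = 0.10.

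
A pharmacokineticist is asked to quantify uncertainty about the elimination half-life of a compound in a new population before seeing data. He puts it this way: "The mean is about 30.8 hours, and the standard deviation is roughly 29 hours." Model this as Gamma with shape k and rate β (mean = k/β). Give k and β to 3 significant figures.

For Gamma(k, rate β): mean = k/β, variance = k/β², so CV = 1/√k.
CV = SD/mean = 29/30.8 = 0.9416, hence k = 1/CV² = 1.13.
Then β = k/mean = 1.13/30.8 = 0.0366.

k ≈ 1.13, β ≈ 0.0366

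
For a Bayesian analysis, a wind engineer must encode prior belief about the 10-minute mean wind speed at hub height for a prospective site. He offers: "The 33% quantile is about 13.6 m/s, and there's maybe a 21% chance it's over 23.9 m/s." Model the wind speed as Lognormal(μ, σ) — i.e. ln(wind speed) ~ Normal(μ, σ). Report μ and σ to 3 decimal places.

If T ~ Lognormal(μ,σ) then ln T ~ Normal(μ,σ), so the p-quantile of ln T is μ + z_p·σ.
ln(13.6) = 2.61 and ln(23.9) = 3.174; z_{0.33} = -0.4399, z_{0.79} = 0.8064.
σ = (3.174 − 2.61)/(0.8064 − (-0.4399)) = 0.452.
μ = 2.61 − (-0.4399)·0.452 = 2.809.

μ ≈ 2.809, σ ≈ 0.452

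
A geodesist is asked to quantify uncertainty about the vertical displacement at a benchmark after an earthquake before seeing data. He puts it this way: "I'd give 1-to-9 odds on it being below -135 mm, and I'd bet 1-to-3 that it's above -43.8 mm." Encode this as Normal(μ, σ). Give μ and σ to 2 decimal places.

μ = -75.25, σ = 46.62

For Normal(μ,σ), the p-quantile is μ + z_p·σ. Here z_{0.1} = -1.282, z_{0.75} = 0.6745.
So -135 = μ − 1.282σ and -43.8 = μ + 0.6745σ.
Subtracting: σ = (-43.8 − -135)/(0.6745 − (-1.282)) = 46.62.
Then μ = -135 − (-1.282)·46.62 = -75.25.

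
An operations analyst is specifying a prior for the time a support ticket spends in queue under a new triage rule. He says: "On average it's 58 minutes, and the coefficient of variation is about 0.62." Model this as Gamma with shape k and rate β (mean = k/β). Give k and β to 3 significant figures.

For Gamma(k, rate β): mean = k/β, variance = k/β², so CV = 1/√k.
CV = 0.62, hence k = 1/CV² = 2.6.
Then β = k/mean = 2.6/58 = 0.0449.

k ≈ 2.6, β ≈ 0.0449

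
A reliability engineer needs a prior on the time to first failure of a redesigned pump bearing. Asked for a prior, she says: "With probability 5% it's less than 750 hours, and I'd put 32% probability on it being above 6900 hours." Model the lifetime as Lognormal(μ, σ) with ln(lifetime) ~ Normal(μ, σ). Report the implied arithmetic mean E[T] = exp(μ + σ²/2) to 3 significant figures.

If T ~ Lognormal(μ,σ) then ln T ~ Normal(μ,σ), so the p-quantile of ln T is μ + z_p·σ.
ln(750) = 6.62 and ln(6900) = 8.839; z_{0.05} = -1.645, z_{0.68} = 0.4677.
σ = (8.839 − 6.62)/(0.4677 − (-1.645)) = 1.050.
μ = 6.62 − (-1.645)·1.050 = 8.348.
E[T] = exp(μ + σ²/2) = exp(8.348 + 0.5518) = 7330 hours.

E[T] ≈ 7330 hours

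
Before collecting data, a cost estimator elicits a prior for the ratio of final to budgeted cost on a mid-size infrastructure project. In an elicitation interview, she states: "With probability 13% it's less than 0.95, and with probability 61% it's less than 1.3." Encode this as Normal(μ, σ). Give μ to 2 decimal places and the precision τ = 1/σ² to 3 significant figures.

The p-quantile of Normal(μ,σ) is μ + z_p·σ, with z_{0.13} = -1.126 and z_{0.61} = 0.2793.
Eliminate σ: μ = (z₂·x₁ − z₁·x₂)/(z₂ − z₁) = (0.2793·0.95 − (-1.126)·1.3)/1.406 = 1.23.
Then σ = (x₂ − x₁)/(z₂ − z₁) = (1.3 − 0.95)/1.406 = 0.25.
Precision τ = 1/σ² = 1/0.249² = 16.1.

μ = 1.23, τ = 16.1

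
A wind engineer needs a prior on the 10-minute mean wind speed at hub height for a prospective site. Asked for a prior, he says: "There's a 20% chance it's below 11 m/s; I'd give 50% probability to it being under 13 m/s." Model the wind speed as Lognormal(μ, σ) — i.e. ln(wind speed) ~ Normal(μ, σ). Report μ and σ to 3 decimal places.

If T ~ Lognormal(μ,σ) then ln T ~ Normal(μ,σ), so the p-quantile of ln T is μ + z_p·σ.
ln(11) = 2.398 and ln(13) = 2.565; z_{0.2} = -0.8416, z_{0.5} = 0.
σ = (2.565 − 2.398)/(0 − (-0.8416)) = 0.198.
μ = 2.398 − (-0.8416)·0.198 = 2.565.

μ ≈ 2.565, σ ≈ 0.198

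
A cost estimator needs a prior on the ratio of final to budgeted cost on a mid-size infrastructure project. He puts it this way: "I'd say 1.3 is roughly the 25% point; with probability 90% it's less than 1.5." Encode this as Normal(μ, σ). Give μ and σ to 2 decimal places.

For Normal(μ,σ), the p-quantile is μ + z_p·σ. Here z_{0.25} = -0.6745, z_{0.9} = 1.282.
So 1.3 = μ − 0.6745σ and 1.5 = μ + 1.282σ.
Subtracting: σ = (1.5 − 1.3)/(1.282 − (-0.6745)) = 0.10.
Then μ = 1.3 − (-0.6745)·0.10 = 1.37.

μ = 1.37, σ = 0.10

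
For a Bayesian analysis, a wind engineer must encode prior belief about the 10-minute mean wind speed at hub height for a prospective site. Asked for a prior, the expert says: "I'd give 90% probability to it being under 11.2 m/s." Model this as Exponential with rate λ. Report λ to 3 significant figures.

λ ≈ 0.206

P(T < 11.2) = 1 − e^(−λ·11.2) = 0.9, so λ = −ln(1−0.9)/11.2 = −ln(0.1)/11.2 = 0.206.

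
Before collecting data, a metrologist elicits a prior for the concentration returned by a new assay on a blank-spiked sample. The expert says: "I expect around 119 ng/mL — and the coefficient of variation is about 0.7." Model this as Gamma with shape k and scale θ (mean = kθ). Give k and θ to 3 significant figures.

For Gamma(k, scale θ): mean = kθ, variance = kθ², so CV = 1/√k.
CV = 0.7, hence k = 1/CV² = 2.04.
Then θ = mean/k = 119/2.04 = 58.3.

k ≈ 2.04, θ ≈ 58.3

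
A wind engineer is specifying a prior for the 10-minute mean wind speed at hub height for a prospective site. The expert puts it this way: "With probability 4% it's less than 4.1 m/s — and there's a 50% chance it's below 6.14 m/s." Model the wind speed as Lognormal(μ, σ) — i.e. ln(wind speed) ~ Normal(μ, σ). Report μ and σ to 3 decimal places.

μ ≈ 1.815, σ ≈ 0.231

If T ~ Lognormal(μ,σ) then ln T ~ Normal(μ,σ), so the p-quantile of ln T is μ + z_p·σ.
ln(4.1) = 1.411 and ln(6.14) = 1.815; z_{0.04} = -1.751, z_{0.5} = 0.
σ = (1.815 − 1.411)/(0 − (-1.751)) = 0.231.
μ = 1.411 − (-1.751)·0.231 = 1.815.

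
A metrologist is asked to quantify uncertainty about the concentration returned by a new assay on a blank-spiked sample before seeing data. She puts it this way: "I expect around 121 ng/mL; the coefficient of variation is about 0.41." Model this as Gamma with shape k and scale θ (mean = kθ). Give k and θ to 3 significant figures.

k ≈ 5.95, θ ≈ 20.3

For Gamma(k, scale θ): mean = kθ, variance = kθ², so CV = 1/√k.
CV = 0.41, hence k = 1/CV² = 5.95.
Then θ = mean/k = 121/5.95 = 20.3.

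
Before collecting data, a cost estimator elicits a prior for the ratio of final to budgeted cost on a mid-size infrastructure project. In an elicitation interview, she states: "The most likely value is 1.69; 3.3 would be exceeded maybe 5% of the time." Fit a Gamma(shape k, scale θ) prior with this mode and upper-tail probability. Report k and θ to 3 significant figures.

k ≈ 7.2, θ ≈ 0.273

Gamma(k,θ) with k>1 has mode (k−1)θ, so θ = 1.69/(k−1).
Need P(X < 3.3) = 0.95 with θ tied to k this way. Start at k = 2, θ = 1.69: P(X<3.3) ≈ 0.581.
Too low — raise k to concentrate. Iterating converges to k ≈ 7.2.
Then θ = 1.69/(7.2−1) ≈ 0.273.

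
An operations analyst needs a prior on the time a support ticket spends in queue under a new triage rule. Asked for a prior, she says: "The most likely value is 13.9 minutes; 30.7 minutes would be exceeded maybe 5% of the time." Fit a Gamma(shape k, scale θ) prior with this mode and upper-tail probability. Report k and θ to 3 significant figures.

k ≈ 5.38, θ ≈ 3.17

Gamma(k,θ) with k>1 has mode (k−1)θ, so θ = 13.9/(k−1).
Need P(X < 30.7) = 0.95 with θ tied to k this way. Start at k = 2, θ = 13.9: P(X<30.7) ≈ 0.648.
Too low — raise k to concentrate. Iterating converges to k ≈ 5.38.
Then θ = 13.9/(5.38−1) ≈ 3.17.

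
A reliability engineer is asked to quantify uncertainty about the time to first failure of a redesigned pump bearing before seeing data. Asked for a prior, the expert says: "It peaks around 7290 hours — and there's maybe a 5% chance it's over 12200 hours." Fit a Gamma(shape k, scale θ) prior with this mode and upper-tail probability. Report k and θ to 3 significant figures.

Gamma(k,θ) with k>1 has mode (k−1)θ, so θ = 7290/(k−1).
Need P(X < 12200) = 0.95 with θ tied to k this way. Start at k = 2, θ = 7290: P(X<12200) ≈ 0.498.
Too low — raise k to concentrate. Iterating converges to k ≈ 11.5.
Then θ = 7290/(11.5−1) ≈ 692.

k ≈ 11.5, θ ≈ 692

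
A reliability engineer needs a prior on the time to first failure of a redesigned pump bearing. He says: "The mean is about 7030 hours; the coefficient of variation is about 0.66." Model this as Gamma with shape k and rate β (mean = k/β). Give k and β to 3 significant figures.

k ≈ 2.3, β ≈ 0.000327

For Gamma(k, rate β): mean = k/β, variance = k/β², so CV = 1/√k.
CV = 0.66, hence k = 1/CV² = 2.3.
Then β = k/mean = 2.3/7030 = 0.000327.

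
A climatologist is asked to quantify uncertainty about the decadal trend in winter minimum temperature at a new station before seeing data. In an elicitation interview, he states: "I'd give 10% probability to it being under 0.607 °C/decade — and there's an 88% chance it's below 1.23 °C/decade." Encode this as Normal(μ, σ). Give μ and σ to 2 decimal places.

μ = 0.93, σ = 0.25

The p-quantile of Normal(μ,σ) is μ + z_p·σ, with z_{0.1} = -1.282 and z_{0.88} = 1.175.
Eliminate σ: μ = (z₂·x₁ − z₁·x₂)/(z₂ − z₁) = (1.175·0.607 − (-1.282)·1.23)/2.457 = 0.93.
Then σ = (x₂ − x₁)/(z₂ − z₁) = (1.23 − 0.607)/2.457 = 0.25.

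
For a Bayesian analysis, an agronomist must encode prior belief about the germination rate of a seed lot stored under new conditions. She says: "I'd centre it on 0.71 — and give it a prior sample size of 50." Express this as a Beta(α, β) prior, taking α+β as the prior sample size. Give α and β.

Under the effective-sample-size interpretation, Beta(α, β) has prior mean α/(α+β) and prior sample size α+β.
So α+β = 50 and α/(α+β) = 0.71, giving α = 0.71·50 = 35.5 and β = 50 − 35.5 = 14.5.

α = 35.5, β = 14.5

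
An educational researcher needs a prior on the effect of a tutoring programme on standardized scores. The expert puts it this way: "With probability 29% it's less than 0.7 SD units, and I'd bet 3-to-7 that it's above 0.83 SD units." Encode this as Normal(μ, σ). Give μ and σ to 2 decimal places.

The p-quantile of Normal(μ,σ) is μ + z_p·σ, with z_{0.29} = -0.5534 and z_{0.7} = 0.5244.
Eliminate σ: μ = (z₂·x₁ − z₁·x₂)/(z₂ − z₁) = (0.5244·0.7 − (-0.5534)·0.83)/1.078 = 0.77.
Then σ = (x₂ − x₁)/(z₂ − z₁) = (0.83 − 0.7)/1.078 = 0.12.

μ = 0.77, σ = 0.12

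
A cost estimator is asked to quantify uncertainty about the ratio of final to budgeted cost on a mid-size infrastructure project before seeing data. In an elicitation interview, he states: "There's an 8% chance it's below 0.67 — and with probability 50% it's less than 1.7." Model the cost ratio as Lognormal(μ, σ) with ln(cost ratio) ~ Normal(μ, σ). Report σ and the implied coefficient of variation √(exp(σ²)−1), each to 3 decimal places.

If T ~ Lognormal(μ,σ) then ln T ~ Normal(μ,σ), so the p-quantile of ln T is μ + z_p·σ.
ln(0.67) = -0.4005 and ln(1.7) = 0.5306; z_{0.08} = -1.405, z_{0.5} = 0.
σ = (0.5306 − -0.4005)/(0 − (-1.405)) = 0.663.
μ = -0.4005 − (-1.405)·0.663 = 0.531.
CV = √(exp(σ²)−1) = √(exp(0.4391)−1) = 0.743.

σ ≈ 0.663, CV ≈ 0.743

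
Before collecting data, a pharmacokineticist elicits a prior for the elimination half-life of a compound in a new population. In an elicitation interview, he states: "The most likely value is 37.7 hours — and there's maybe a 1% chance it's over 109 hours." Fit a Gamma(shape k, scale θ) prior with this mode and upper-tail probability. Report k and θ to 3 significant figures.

k ≈ 5.03, θ ≈ 9.36

Gamma(k,θ) with k>1 has mode (k−1)θ, so θ = 37.7/(k−1).
Need P(X < 109) = 0.99 with θ tied to k this way. Start at k = 2, θ = 37.7: P(X<109) ≈ 0.784.
Too low — raise k to concentrate. Iterating converges to k ≈ 5.03.
Then θ = 37.7/(5.03−1) ≈ 9.36.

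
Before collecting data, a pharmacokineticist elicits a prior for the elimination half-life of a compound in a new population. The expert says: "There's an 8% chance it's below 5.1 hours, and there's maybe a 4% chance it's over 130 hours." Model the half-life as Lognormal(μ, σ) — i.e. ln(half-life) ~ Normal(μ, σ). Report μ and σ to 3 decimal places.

μ ≈ 3.071, σ ≈ 1.026

If T ~ Lognormal(μ,σ) then ln T ~ Normal(μ,σ), so the p-quantile of ln T is μ + z_p·σ.
ln(5.1) = 1.629 and ln(130) = 4.868; z_{0.08} = -1.405, z_{0.96} = 1.751.
σ = (4.868 − 1.629)/(1.751 − (-1.405)) = 1.026.
μ = 1.629 − (-1.405)·1.026 = 3.071.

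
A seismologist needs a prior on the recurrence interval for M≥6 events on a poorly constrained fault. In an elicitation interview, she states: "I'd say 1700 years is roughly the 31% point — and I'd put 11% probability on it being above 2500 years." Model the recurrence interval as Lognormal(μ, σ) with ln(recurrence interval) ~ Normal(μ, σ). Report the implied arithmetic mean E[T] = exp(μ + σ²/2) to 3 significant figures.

If T ~ Lognormal(μ,σ) then ln T ~ Normal(μ,σ), so the p-quantile of ln T is μ + z_p·σ.
ln(1700) = 7.438 and ln(2500) = 7.824; z_{0.31} = -0.4959, z_{0.89} = 1.227.
σ = (7.824 − 7.438)/(1.227 − (-0.4959)) = 0.224.
μ = 7.438 − (-0.4959)·0.224 = 7.549.
E[T] = exp(μ + σ²/2) = exp(7.549 + 0.0251) = 1950 years.

E[T] ≈ 1950 years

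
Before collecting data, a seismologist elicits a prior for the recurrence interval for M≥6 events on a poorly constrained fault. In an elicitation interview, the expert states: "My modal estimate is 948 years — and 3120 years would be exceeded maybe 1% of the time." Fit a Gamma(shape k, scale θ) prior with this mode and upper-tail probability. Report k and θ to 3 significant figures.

Gamma(k,θ) with k>1 has mode (k−1)θ, so θ = 948/(k−1).
Need P(X < 3120) = 0.99 with θ tied to k this way. Start at k = 2, θ = 948: P(X<3120) ≈ 0.840.
Too low — raise k to concentrate. Iterating converges to k ≈ 4.1.
Then θ = 948/(4.1−1) ≈ 306.

k ≈ 4.1, θ ≈ 306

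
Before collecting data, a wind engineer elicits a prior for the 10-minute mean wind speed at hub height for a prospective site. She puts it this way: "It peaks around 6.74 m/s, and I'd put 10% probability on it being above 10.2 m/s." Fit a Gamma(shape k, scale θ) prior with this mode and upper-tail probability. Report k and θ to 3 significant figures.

Gamma(k,θ) with k>1 has mode (k−1)θ, so θ = 6.74/(k−1).
Need P(X < 10.2) = 0.9 with θ tied to k this way. Start at k = 2, θ = 6.74: P(X<10.2) ≈ 0.447.
Too low — raise k to concentrate. Iterating converges to k ≈ 11.9.
Then θ = 6.74/(11.9−1) ≈ 0.621.

k ≈ 11.9, θ ≈ 0.621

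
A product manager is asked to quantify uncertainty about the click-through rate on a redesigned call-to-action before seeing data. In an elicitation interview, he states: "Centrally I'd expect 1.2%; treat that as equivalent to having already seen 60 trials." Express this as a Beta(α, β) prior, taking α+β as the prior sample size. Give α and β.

Under the effective-sample-size interpretation, Beta(α, β) has prior mean α/(α+β) and prior sample size α+β.
So α+β = 60 and α/(α+β) = 0.012, giving α = 0.012·60 = 0.72 and β = 60 − 0.72 = 59.28.

α = 0.72, β = 59.28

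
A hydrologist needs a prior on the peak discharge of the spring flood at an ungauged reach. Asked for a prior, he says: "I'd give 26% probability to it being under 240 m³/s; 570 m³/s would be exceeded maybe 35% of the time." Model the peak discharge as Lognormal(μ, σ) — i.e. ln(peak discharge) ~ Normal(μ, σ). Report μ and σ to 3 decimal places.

μ ≈ 6.022, σ ≈ 0.841

If T ~ Lognormal(μ,σ) then ln T ~ Normal(μ,σ), so the p-quantile of ln T is μ + z_p·σ.
ln(240) = 5.481 and ln(570) = 6.346; z_{0.26} = -0.6433, z_{0.65} = 0.3853.
σ = (6.346 − 5.481)/(0.3853 − (-0.6433)) = 0.841.
μ = 5.481 − (-0.6433)·0.841 = 6.022.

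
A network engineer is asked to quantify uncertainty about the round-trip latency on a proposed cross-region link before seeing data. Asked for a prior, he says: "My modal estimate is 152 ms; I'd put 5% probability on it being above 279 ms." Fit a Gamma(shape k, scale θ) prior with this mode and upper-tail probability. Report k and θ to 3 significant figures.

Gamma(k,θ) with k>1 has mode (k−1)θ, so θ = 152/(k−1).
Need P(X < 279) = 0.95 with θ tied to k this way. Start at k = 2, θ = 152: P(X<279) ≈ 0.548.
Too low — raise k to concentrate. Iterating converges to k ≈ 8.55.
Then θ = 152/(8.55−1) ≈ 20.1.

k ≈ 8.55, θ ≈ 20.1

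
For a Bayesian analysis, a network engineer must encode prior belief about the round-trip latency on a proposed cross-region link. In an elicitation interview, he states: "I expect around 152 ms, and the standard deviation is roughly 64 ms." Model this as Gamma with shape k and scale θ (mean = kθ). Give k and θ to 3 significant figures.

For Gamma(k, scale θ): mean = kθ, variance = kθ², so CV = 1/√k.
CV = SD/mean = 64/152 = 0.4211, hence k = 1/CV² = 5.64.
Then θ = mean/k = 152/5.64 = 26.9.

k ≈ 5.64, θ ≈ 26.9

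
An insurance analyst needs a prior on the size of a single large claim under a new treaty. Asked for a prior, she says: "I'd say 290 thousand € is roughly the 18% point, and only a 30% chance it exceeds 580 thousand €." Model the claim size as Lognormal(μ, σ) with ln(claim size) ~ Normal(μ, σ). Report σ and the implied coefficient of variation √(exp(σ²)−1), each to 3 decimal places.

σ ≈ 0.481, CV ≈ 0.511

If T ~ Lognormal(μ,σ) then ln T ~ Normal(μ,σ), so the p-quantile of ln T is μ + z_p·σ.
ln(290) = 5.67 and ln(580) = 6.363; z_{0.18} = -0.9154, z_{0.7} = 0.5244.
σ = (6.363 − 5.67)/(0.5244 − (-0.9154)) = 0.481.
μ = 5.67 − (-0.9154)·0.481 = 6.111.
CV = √(exp(σ²)−1) = √(exp(0.2318)−1) = 0.511.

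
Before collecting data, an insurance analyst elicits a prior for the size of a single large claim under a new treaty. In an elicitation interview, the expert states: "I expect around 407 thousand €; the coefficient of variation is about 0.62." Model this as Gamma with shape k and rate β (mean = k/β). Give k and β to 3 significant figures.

k ≈ 2.6, β ≈ 0.00639

For Gamma(k, rate β): mean = k/β, variance = k/β², so CV = 1/√k.
CV = 0.62, hence k = 1/CV² = 2.6.
Then β = k/mean = 2.6/407 = 0.00639.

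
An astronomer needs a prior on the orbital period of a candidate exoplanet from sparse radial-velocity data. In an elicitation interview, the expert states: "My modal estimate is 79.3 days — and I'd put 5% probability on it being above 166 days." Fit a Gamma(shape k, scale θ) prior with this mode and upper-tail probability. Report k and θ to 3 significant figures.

k ≈ 6.06, θ ≈ 15.7

Gamma(k,θ) with k>1 has mode (k−1)θ, so θ = 79.3/(k−1).
Need P(X < 166) = 0.95 with θ tied to k this way. Start at k = 2, θ = 79.3: P(X<166) ≈ 0.619.
Too low — raise k to concentrate. Iterating converges to k ≈ 6.06.
Then θ = 79.3/(6.06−1) ≈ 15.7.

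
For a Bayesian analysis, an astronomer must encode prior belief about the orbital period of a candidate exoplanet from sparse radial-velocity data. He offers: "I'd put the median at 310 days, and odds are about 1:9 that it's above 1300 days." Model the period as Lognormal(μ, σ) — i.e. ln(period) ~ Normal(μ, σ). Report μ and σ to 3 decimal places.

μ ≈ 5.737, σ ≈ 1.119

If T ~ Lognormal(μ,σ) then ln T ~ Normal(μ,σ), so the p-quantile of ln T is μ + z_p·σ.
ln(310) = 5.737 and ln(1300) = 7.17; z_{0.5} = 0, z_{0.9} = 1.282.
σ = (7.17 − 5.737)/(1.282 − (0)) = 1.119.
μ = 5.737 − (0)·1.119 = 5.737.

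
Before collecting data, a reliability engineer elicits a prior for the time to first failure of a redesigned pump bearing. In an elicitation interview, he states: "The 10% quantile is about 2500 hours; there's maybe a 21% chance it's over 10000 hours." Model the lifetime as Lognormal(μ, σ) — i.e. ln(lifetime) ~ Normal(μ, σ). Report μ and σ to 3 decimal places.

If T ~ Lognormal(μ,σ) then ln T ~ Normal(μ,σ), so the p-quantile of ln T is μ + z_p·σ.
ln(2500) = 7.824 and ln(10000) = 9.21; z_{0.1} = -1.282, z_{0.79} = 0.8064.
σ = (9.21 − 7.824)/(0.8064 − (-1.282)) = 0.664.
μ = 7.824 − (-1.282)·0.664 = 8.675.

μ ≈ 8.675, σ ≈ 0.664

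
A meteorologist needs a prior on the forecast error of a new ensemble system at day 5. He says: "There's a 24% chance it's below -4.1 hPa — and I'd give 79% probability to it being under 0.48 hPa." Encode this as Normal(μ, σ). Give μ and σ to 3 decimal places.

μ = -1.962, σ = 3.028

The p-quantile of Normal(μ,σ) is μ + z_p·σ, with z_{0.24} = -0.7063 and z_{0.79} = 0.8064.
Eliminate σ: μ = (z₂·x₁ − z₁·x₂)/(z₂ − z₁) = (0.8064·-4.1 − (-0.7063)·0.48)/1.513 = -1.962.
Then σ = (x₂ − x₁)/(z₂ − z₁) = (0.48 − -4.1)/1.513 = 3.028.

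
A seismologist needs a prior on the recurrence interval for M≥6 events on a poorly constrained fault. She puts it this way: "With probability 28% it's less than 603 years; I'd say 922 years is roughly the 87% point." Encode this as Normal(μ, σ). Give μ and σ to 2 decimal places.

For Normal(μ,σ), the p-quantile is μ + z_p·σ. Here z_{0.28} = -0.5828, z_{0.87} = 1.126.
So 603 = μ − 0.5828σ and 922 = μ + 1.126σ.
Subtracting: σ = (922 − 603)/(1.126 − (-0.5828)) = 186.63.
Then μ = 603 − (-0.5828)·186.63 = 711.78.

μ = 711.78, σ = 186.63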